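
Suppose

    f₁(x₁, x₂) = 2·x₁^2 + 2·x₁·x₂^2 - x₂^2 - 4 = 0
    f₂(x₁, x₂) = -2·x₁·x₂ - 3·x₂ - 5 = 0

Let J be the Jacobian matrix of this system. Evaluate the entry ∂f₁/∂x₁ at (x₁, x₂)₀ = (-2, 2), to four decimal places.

0.0000

∂f₁/∂x₁ = 4·x₁ + 2·x₂^2.
At (-2, 2) this is 0.0000.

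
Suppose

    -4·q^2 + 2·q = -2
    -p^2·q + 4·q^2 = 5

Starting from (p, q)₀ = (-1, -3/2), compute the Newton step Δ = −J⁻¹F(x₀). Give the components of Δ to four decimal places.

At (-1, -3/2): F = (-10.0000, 5.5000).
Jacobian J = [[0, -8·q + 2], [-2·p·q, -p^2 + 8·q]].
At the point, J = [[0.0000, 14.0000], [-3.0000, -13.0000]] (det J = 42.0000).
Solving J·Δ = −F gives Δ = (-1.2619, 0.7143).

(-1.2619, 0.7143)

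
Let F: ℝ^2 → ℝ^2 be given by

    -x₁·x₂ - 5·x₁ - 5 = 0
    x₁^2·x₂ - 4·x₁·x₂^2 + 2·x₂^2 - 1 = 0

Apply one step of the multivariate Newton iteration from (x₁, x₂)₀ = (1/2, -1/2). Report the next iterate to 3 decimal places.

(-0.767, -3.600)

At (1/2, -1/2): F = (-7.250, -1.125).
Jacobian J = [[-x₂ - 5, -x₁], [2·x₁·x₂ - 4·x₂^2, x₁^2 - 8·x₁·x₂ + 4·x₂]].
At the point, J = [[-4.500, -0.500], [-1.500, 0.250]] (det J = -1.875).
Solving J·Δ = −F gives Δ = (-1.267, -3.100).
Then the next iterate is (x₁, x₂)₁ = (-0.767, -3.600).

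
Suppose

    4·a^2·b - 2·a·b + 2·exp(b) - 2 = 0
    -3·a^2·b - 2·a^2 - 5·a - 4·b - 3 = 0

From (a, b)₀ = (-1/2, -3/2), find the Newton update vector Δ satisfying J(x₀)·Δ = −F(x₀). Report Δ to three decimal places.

(0.272, 0.859)

At (-1/2, -3/2): F = (-4.55374, 6.125).
Jacobian J = [[8·a·b - 2·b, 4·a^2 - 2·a + 2·exp(b)], [-6·a·b - 4·a - 5, -3·a^2 - 4]].
At the point, J = [[9.000, 2.44626], [-7.500, -4.750]] (det J = -24.40305).
Solving J·Δ = −F gives Δ = (0.272, 0.859).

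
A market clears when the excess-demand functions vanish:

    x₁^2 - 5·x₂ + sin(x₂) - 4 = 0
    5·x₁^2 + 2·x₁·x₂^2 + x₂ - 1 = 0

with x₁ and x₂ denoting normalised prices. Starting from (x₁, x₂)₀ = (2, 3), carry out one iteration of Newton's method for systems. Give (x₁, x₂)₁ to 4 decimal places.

(2.0734, 0.5684)

At (2, 3): F = (-14.858880, 58.0000).
Jacobian J = [[2·x₁, cos(x₂) - 5], [10·x₁ + 2·x₂^2, 4·x₁·x₂ + 1]].
At the point, J = [[4.0000, -5.989992], [38.0000, 25.0000]] (det J = 327.619715).
Solving J·Δ = −F gives Δ = (0.0734, -2.4316).
Then the next iterate is (x₁, x₂)₁ = (2.0734, 0.5684).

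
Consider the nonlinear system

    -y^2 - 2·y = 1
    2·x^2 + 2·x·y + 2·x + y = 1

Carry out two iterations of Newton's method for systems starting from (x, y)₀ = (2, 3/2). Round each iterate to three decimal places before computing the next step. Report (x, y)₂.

(0.733, -0.375)

At (2, 3/2): F = (-6.250, 18.500).
Jacobian J = [[0, -2·y - 2], [4·x + 2·y + 2, 2·x + 1]].
At the point, J = [[0.000, -5.000], [13.000, 5.000]] (det J = 65.000).
Solving J·Δ = −F gives Δ = (-0.942, -1.250).
Then the next iterate is (x, y)₁ = (1.058, 0.250).
Round to (1.058, 0.250) and repeat: F = (-1.56250, 4.13373), J = [[0.000, -2.500], [6.732, 3.116]].
Δ = (-0.325, -0.625), so (x, y)₂ = (0.733, -0.375).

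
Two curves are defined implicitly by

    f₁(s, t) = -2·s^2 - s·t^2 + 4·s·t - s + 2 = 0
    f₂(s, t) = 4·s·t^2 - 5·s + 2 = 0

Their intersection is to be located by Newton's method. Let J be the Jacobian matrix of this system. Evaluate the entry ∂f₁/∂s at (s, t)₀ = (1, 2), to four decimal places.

-1.0000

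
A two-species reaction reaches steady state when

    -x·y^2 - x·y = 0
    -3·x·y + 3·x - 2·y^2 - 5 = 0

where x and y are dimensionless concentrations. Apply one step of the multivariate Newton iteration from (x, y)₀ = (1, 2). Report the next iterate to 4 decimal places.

(1.2745, 0.4706)

At (1, 2): F = (-6.0000, -16.0000).
Jacobian J = [[-y^2 - y, -2·x·y - x], [-3·y + 3, -3·x - 4·y]].
At the point, J = [[-6.0000, -5.0000], [-3.0000, -11.0000]] (det J = 51.0000).
Solving J·Δ = −F gives Δ = (0.2745, -1.5294).
Then the next iterate is (x, y)₁ = (1.2745, 0.4706).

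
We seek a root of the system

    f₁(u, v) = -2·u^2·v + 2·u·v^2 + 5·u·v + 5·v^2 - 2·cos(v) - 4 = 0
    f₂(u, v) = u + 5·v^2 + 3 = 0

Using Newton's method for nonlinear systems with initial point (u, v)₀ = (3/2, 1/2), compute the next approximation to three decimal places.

(-5.193, 0.689)

At (3/2, 1/2): F = (-2.25517, 5.750).
Jacobian J = [[-4·u·v + 2·v^2 + 5·v, -2·u^2 + 4·u·v + 5·u + 10·v + 2·sin(v)], [1, 10·v]].
At the point, J = [[0.000, 11.95885], [1.000, 5.000]] (det J = -11.95885).
Solving J·Δ = −F gives Δ = (-6.693, 0.189).
Then the next iterate is (u, v)₁ = (-5.193, 0.689).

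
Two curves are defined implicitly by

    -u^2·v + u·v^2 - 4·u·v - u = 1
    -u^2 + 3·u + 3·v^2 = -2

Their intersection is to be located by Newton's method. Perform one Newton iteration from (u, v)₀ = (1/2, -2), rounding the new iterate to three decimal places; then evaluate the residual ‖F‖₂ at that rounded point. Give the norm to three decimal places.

At (1/2, -2): F = (5.000, 15.250).
Jacobian J = [[-2·u·v + v^2 - 4·v - 1, -u^2 + 2·u·v - 4·u], [-2·u + 3, 6·v]].
At the point, J = [[13.000, -4.250], [2.000, -12.000]] (det J = -147.500).
Solving J·Δ = −F gives Δ = (0.033, 1.276).
Then the next iterate is (u, v)₁ = (0.533, -0.724).
Re-evaluating at (0.533, -0.724): F = (0.49563, 4.88744), so ‖F‖₂ = 4.913.

4.913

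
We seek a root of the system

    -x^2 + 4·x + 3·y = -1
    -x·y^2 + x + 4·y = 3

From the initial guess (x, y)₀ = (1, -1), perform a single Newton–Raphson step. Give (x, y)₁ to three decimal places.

(-1.250, 0.167)

At (1, -1): F = (1.000, -7.000).
Jacobian J = [[-2·x + 4, 3], [-y^2 + 1, -2·x·y + 4]].
At the point, J = [[2.000, 3.000], [0.000, 6.000]] (det J = 12.000).
Solving J·Δ = −F gives Δ = (-2.250, 1.167).
Then the next iterate is (x, y)₁ = (-1.250, 0.167).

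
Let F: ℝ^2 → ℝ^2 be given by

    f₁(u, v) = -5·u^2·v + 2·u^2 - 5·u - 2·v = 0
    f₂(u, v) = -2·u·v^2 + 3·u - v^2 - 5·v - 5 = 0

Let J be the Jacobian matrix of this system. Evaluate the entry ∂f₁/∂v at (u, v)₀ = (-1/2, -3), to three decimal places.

-3.250

∂f₁/∂v = -5·u^2 - 2.
At (-1/2, -3) this is -3.250.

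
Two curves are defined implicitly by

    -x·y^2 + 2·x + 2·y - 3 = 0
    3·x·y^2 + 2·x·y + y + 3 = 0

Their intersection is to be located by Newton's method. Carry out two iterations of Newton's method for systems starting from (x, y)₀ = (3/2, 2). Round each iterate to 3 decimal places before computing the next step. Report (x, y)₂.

(-1.162, 2.422)

At (3/2, 2): F = (-2.000, 29.000).
Jacobian J = [[-y^2 + 2, -2·x·y + 2], [3·y^2 + 2·y, 6·x·y + 2·x + 1]].
At the point, J = [[-2.000, -4.000], [16.000, 22.000]] (det J = 20.000).
Solving J·Δ = −F gives Δ = (-3.600, 1.300).
Then the next iterate is (x, y)₁ = (-2.100, 3.300).
Round to (-2.100, 3.300) and repeat: F = (22.269, -76.167), J = [[-8.890, 15.860], [39.270, -44.780]].
Δ = (0.938, -0.878), so (x, y)₂ = (-1.162, 2.422).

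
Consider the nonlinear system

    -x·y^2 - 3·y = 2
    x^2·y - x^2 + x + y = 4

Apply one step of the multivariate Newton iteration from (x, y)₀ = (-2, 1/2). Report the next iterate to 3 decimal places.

At (-2, 1/2): F = (-3.000, -7.500).
Jacobian J = [[-y^2, -2·x·y - 3], [2·x·y - 2·x + 1, x^2 + 1]].
At the point, J = [[-0.250, -1.000], [3.000, 5.000]] (det J = 1.750).
Solving J·Δ = −F gives Δ = (12.857, -6.214).
Then the next iterate is (x, y)₁ = (10.857, -5.714).

(10.857, -5.714)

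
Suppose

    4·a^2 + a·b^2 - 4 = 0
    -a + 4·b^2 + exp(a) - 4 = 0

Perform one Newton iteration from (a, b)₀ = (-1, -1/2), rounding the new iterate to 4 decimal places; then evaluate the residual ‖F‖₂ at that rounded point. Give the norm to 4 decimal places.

At (-1, -1/2): F = (-0.2500, -1.632121).
Jacobian J = [[8·a + b^2, 2·a·b], [exp(a) - 1, 8·b]].
At the point, J = [[-7.7500, 1.0000], [-0.632121, -4.0000]] (det J = 31.632121).
Solving J·Δ = −F gives Δ = (-0.0832, -0.3949).
Then the next iterate is (a, b)₁ = (-1.0832, -0.8949).
Re-evaluating at (-1.0832, -0.8949): F = (-0.174187, 0.625095), so ‖F‖₂ = 0.6489.

0.6489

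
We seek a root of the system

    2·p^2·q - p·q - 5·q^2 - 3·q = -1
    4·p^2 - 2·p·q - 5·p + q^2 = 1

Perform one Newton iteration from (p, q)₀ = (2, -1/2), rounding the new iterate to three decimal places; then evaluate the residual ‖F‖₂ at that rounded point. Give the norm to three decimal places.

1.526

At (2, -1/2): F = (-1.750, 7.250).
Jacobian J = [[4·p·q - q, 2·p^2 - p - 10·q - 3], [8·p - 2·q - 5, -2·p + 2·q]].
At the point, J = [[-3.500, 8.000], [12.000, -5.000]] (det J = -78.500).
Solving J·Δ = −F gives Δ = (-0.627, -0.056).
Then the next iterate is (p, q)₁ = (1.373, -0.556).
Re-evaluating at (1.373, -0.556): F = (-0.21056, 1.51143), so ‖F‖₂ = 1.526.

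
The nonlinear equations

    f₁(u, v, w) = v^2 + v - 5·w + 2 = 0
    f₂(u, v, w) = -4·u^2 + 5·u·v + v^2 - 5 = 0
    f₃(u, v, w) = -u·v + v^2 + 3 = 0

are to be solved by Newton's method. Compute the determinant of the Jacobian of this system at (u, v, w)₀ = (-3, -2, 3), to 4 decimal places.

-120.0000

J = [[0, 2·v + 1, -5], [-8·u + 5·v, 5·u + 2·v, 0], [-v, -u + 2·v, 0]].
At the point, J = [[0.0000, -3.0000, -5.0000], [14.0000, -19.0000, 0.0000], [2.0000, -1.0000, 0.0000]].
det J = -120.0000.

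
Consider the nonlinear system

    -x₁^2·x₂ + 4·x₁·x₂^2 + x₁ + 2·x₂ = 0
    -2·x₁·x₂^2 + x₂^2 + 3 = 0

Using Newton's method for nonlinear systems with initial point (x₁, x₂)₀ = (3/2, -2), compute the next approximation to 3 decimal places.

At (3/2, -2): F = (26.000, -5.000).
Jacobian J = [[-2·x₁·x₂ + 4·x₂^2 + 1, -x₁^2 + 8·x₁·x₂ + 2], [-2·x₂^2, -4·x₁·x₂ + 2·x₂]].
At the point, J = [[23.000, -24.250], [-8.000, 8.000]] (det J = -10.000).
Solving J·Δ = −F gives Δ = (8.675, 9.300).
Then the next iterate is (x₁, x₂)₁ = (10.175, 7.300).

(10.175, 7.300)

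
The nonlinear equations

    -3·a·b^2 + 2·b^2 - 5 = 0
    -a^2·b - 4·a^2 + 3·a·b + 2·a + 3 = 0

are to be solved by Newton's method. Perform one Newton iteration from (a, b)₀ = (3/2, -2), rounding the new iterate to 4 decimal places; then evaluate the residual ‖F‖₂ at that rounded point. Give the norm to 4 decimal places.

At (3/2, -2): F = (-15.0000, -7.5000).
Jacobian J = [[-3·b^2, -6·a·b + 4·b], [-2·a·b - 8·a + 3·b + 2, -a^2 + 3·a]].
At the point, J = [[-12.0000, 10.0000], [-10.0000, 2.2500]] (det J = 73.0000).
Solving J·Δ = −F gives Δ = (-0.5651, 0.8219).
Then the next iterate is (a, b)₁ = (0.9349, -1.1781).
Re-evaluating at (0.9349, -1.1781): F = (-6.116859, -0.900865), so ‖F‖₂ = 6.1828.

6.1828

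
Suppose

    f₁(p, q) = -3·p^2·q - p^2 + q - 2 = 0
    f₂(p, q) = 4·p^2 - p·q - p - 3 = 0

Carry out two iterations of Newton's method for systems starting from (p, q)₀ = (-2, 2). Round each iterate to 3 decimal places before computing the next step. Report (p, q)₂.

(-0.875, -0.625)

At (-2, 2): F = (-28.000, 19.000).
Jacobian J = [[-6·p·q - 2·p, -3·p^2 + 1], [8·p - q - 1, -p]].
At the point, J = [[28.000, -11.000], [-19.000, 2.000]] (det J = -153.000).
Solving J·Δ = −F gives Δ = (1.000, 0.000).
Then the next iterate is (p, q)₁ = (-1.000, 2.000).
Round to (-1.000, 2.000) and repeat: F = (-7.000, 4.000), J = [[14.000, -2.000], [-11.000, 1.000]].
Δ = (0.125, -2.625), so (p, q)₂ = (-0.875, -0.625).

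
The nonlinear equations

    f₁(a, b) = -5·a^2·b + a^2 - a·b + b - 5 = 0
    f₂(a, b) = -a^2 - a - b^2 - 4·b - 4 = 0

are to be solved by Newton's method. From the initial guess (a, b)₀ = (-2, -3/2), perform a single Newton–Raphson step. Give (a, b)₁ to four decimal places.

(-1.2485, -1.4955)

At (-2, -3/2): F = (24.5000, -2.2500).
Jacobian J = [[-10·a·b + 2·a - b, -5·a^2 - a + 1], [-2·a - 1, -2·b - 4]].
At the point, J = [[-32.5000, -17.0000], [3.0000, -1.0000]] (det J = 83.5000).
Solving J·Δ = −F gives Δ = (0.7515, 0.0045).
Then the next iterate is (a, b)₁ = (-1.2485, -1.4955).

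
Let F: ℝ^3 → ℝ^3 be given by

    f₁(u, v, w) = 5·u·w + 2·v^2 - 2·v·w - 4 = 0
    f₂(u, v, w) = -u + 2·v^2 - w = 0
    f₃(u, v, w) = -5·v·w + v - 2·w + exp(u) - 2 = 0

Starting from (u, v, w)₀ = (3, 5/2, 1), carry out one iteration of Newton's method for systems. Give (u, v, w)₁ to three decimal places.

At (3, 5/2, 1): F = (18.500, 8.500, 6.08554).
Jacobian J = [[5·w, 4·v - 2·w, 5·u - 2·v], [-1, 4·v, -1], [exp(u), -5·w + 1, -5·v - 2]].
At the point, J = [[5.000, 8.000, 10.000], [-1.000, 10.000, -1.000], [20.08554, -4.000, -14.500]] (det J = -2990.23799).
Solving J·Δ = −F gives Δ = (-0.926, -1.001, -0.586).
Then the next iterate is (u, v, w)₁ = (2.074, 1.499, 0.414).

(2.074, 1.499, 0.414)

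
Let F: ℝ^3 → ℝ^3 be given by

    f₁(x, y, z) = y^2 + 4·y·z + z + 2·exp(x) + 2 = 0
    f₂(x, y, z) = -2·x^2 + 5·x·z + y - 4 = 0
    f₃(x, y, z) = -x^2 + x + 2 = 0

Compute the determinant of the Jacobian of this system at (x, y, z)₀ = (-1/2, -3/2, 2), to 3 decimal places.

-15.000

J = [[2·exp(x), 2·y + 4·z, 4·y + 1], [-4·x + 5·z, 1, 5·x], [-2·x + 1, 0, 0]].
At the point, J = [[1.21306, 5.000, -5.000], [12.000, 1.000, -2.500], [2.000, 0.000, 0.000]].
det J = -15.000.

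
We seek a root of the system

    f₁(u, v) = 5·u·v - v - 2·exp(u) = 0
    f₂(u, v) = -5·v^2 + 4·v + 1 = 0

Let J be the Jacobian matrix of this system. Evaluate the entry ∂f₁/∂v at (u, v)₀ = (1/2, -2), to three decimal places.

1.500

∂f₁/∂v = 5·u - 1.
At (1/2, -2) this is 1.500.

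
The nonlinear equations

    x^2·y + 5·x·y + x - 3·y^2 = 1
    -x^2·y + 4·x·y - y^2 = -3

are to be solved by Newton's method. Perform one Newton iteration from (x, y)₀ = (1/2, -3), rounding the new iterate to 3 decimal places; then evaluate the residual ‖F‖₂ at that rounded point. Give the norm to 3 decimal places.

6.002

At (1/2, -3): F = (-35.750, -11.250).
Jacobian J = [[2·x·y + 5·y + 1, x^2 + 5·x - 6·y], [-2·x·y + 4·y, -x^2 + 4·x - 2·y]].
At the point, J = [[-17.000, 20.750], [-9.000, 7.750]] (det J = 55.000).
Solving J·Δ = −F gives Δ = (0.793, 2.373).
Then the next iterate is (x, y)₁ = (1.293, -0.627).
Re-evaluating at (1.293, -0.627): F = (-5.98819, 0.41228), so ‖F‖₂ = 6.002.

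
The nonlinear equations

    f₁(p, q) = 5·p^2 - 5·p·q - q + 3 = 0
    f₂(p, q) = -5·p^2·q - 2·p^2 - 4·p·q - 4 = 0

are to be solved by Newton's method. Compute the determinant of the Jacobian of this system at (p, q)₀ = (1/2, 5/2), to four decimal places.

-61.3750

J = [[10·p - 5·q, -5·p - 1], [-10·p·q - 4·p - 4·q, -5·p^2 - 4·p]].
At the point, J = [[-7.5000, -3.5000], [-24.5000, -3.2500]].
det J = -61.3750.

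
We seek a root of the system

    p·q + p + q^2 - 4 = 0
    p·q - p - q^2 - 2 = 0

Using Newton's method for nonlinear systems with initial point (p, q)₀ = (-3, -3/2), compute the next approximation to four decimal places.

(-1.7000, -1.6500)

At (-3, -3/2): F = (-0.2500, 3.2500).
Jacobian J = [[q + 1, p + 2·q], [q - 1, p - 2·q]].
At the point, J = [[-0.5000, -6.0000], [-2.5000, 0.0000]] (det J = -15.0000).
Solving J·Δ = −F gives Δ = (1.3000, -0.1500).
Then the next iterate is (p, q)₁ = (-1.7000, -1.6500).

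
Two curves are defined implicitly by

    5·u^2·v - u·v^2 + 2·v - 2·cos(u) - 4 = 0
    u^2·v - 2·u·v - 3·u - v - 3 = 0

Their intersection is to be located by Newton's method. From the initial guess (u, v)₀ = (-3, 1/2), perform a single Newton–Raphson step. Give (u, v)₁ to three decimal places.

(-0.444, 0.849)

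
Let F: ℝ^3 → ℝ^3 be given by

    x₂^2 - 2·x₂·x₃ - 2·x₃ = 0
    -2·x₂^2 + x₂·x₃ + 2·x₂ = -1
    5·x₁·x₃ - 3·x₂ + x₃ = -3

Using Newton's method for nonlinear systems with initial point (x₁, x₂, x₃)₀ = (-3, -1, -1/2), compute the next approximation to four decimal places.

(-15.8000, 0.0000, 2.5000)

At (-3, -1, -1/2): F = (1.0000, -2.5000, 13.0000).
Jacobian J = [[0, 2·x₂ - 2·x₃, -2·x₂ - 2], [0, -4·x₂ + x₃ + 2, x₂], [5·x₃, -3, 5·x₁ + 1]].
At the point, J = [[0.0000, -1.0000, 0.0000], [0.0000, 5.5000, -1.0000], [-2.5000, -3.0000, -14.0000]] (det J = -2.5000).
Solving J·Δ = −F gives Δ = (-12.8000, 1.0000, 3.0000).
Then the next iterate is (x₁, x₂, x₃)₁ = (-15.8000, 0.0000, 2.5000).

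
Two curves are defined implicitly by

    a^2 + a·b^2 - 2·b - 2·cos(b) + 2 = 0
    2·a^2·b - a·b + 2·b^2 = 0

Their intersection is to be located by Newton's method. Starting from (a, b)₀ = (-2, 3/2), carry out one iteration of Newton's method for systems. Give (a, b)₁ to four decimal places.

(-1.1672, 0.9839)

At (-2, 3/2): F = (-1.641474, 19.5000).
Jacobian J = [[2·a + b^2, 2·a·b + 2·sin(b) - 2], [4·a·b - b, 2·a^2 - a + 4·b]].
At the point, J = [[-1.7500, -6.005010], [-13.5000, 16.0000]] (det J = -109.067635).
Solving J·Δ = −F gives Δ = (0.8328, -0.5161).
Then the next iterate is (a, b)₁ = (-1.1672, 0.9839).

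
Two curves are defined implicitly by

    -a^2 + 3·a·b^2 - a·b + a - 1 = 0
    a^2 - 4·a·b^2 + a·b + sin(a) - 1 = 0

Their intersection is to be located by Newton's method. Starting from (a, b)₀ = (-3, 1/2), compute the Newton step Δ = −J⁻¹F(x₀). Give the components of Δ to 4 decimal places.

At (-3, 1/2): F = (-13.7500, 9.358880).
Jacobian J = [[-2·a + 3·b^2 - b + 1, 6·a·b - a], [2·a - 4·b^2 + b + cos(a), -8·a·b + a]].
At the point, J = [[7.2500, -6.0000], [-7.489992, 9.0000]] (det J = 20.310045).
Solving J·Δ = −F gives Δ = (3.3282, 1.7300).

(3.3282, 1.7300)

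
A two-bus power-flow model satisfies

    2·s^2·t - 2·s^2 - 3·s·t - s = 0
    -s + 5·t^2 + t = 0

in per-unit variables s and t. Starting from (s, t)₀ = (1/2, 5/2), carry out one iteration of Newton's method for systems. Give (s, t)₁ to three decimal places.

(0.099, 1.206)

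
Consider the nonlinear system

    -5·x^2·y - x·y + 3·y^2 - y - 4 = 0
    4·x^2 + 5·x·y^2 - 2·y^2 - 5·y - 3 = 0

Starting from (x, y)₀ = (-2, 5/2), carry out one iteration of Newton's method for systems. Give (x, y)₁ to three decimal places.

At (-2, 5/2): F = (-32.750, -74.500).
Jacobian J = [[-10·x·y - y, -5·x^2 - x + 6·y - 1], [8·x + 5·y^2, 10·x·y - 4·y - 5]].
At the point, J = [[47.500, -4.000], [15.250, -65.000]] (det J = -3026.500).
Solving J·Δ = −F gives Δ = (0.605, -1.004).
Then the next iterate is (x, y)₁ = (-1.395, 1.496).

(-1.395, 1.496)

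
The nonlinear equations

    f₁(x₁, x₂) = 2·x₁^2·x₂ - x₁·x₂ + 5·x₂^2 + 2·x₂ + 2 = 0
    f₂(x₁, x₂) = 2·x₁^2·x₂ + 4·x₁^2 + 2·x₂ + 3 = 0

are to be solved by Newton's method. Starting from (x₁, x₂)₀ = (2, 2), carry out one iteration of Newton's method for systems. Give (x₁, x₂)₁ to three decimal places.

(1.058, 1.114)

At (2, 2): F = (38.000, 39.000).
Jacobian J = [[4·x₁·x₂ - x₂, 2·x₁^2 - x₁ + 10·x₂ + 2], [4·x₁·x₂ + 8·x₁, 2·x₁^2 + 2]].
At the point, J = [[14.000, 28.000], [32.000, 10.000]] (det J = -756.000).
Solving J·Δ = −F gives Δ = (-0.942, -0.886).
Then the next iterate is (x₁, x₂)₁ = (1.058, 1.114).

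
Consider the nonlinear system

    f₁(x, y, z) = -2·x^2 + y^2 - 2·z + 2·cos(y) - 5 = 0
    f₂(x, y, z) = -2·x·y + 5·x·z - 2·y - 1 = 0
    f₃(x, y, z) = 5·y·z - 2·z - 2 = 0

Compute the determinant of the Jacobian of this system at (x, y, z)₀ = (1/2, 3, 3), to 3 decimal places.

-785.978

J = [[-4·x, 2·y - 2·sin(y), -2], [-2·y + 5·z, -2·x - 2, 5·x], [0, 5·z, 5·y - 2]].
At the point, J = [[-2.000, 5.71776, -2.000], [9.000, -3.000, 2.500], [0.000, 15.000, 13.000]].
det J = -785.978.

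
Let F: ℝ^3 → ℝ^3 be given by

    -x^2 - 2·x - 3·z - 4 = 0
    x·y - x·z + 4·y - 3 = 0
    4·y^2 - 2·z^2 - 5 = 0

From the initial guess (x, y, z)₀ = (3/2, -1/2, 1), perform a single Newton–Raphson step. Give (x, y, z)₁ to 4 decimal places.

At (3/2, -1/2, 1): F = (-12.2500, -7.2500, -6.0000).
Jacobian J = [[-2·x - 2, 0, -3], [y - z, x + 4, -x], [0, 8·y, -4·z]].
At the point, J = [[-5.0000, 0.0000, -3.0000], [-1.5000, 5.5000, -1.5000], [0.0000, -4.0000, -4.0000]] (det J = 122.0000).
Solving J·Δ = −F gives Δ = (-1.2869, 0.4385, -1.9385).
Then the next iterate is (x, y, z)₁ = (0.2131, -0.0615, -0.9385).

(0.2131, -0.0615, -0.9385)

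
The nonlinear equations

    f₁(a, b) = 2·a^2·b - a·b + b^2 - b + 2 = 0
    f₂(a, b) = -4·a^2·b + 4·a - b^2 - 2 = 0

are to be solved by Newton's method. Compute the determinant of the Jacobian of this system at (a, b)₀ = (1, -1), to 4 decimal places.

30.0000

J = [[4·a·b - b, 2·a^2 - a + 2·b - 1], [-8·a·b + 4, -4·a^2 - 2·b]].
At the point, J = [[-3.0000, -2.0000], [12.0000, -2.0000]].
det J = 30.0000.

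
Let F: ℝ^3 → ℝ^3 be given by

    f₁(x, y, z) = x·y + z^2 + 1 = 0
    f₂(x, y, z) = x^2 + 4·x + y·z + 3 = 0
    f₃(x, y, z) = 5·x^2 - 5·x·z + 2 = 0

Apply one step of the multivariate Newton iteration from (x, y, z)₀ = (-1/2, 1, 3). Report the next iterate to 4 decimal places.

(-0.1792, -0.1597, 1.2666)

At (-1/2, 1, 3): F = (9.5000, 4.2500, 10.7500).
Jacobian J = [[y, x, 2·z], [2·x + 4, z, y], [10·x - 5·z, 0, -5·x]].
At the point, J = [[1.0000, -0.5000, 6.0000], [3.0000, 3.0000, 1.0000], [-20.0000, 0.0000, 2.5000]] (det J = 381.2500).
Solving J·Δ = −F gives Δ = (0.3208, -1.1597, -1.7334).
Then the next iterate is (x, y, z)₁ = (-0.1792, -0.1597, 1.2666).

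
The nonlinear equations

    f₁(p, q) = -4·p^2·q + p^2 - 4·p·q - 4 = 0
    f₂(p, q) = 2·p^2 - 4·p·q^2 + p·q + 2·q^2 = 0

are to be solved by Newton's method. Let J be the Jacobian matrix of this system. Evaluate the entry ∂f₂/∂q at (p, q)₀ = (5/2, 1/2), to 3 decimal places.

∂f₂/∂q = -8·p·q + p + 4·q.
At (5/2, 1/2) this is -5.500.

-5.500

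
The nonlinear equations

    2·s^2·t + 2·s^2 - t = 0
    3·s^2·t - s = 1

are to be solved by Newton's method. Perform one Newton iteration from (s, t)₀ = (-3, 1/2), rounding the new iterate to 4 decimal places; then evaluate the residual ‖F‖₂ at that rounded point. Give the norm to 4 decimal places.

7.7860

At (-3, 1/2): F = (26.5000, 15.5000).
Jacobian J = [[4·s·t + 4·s, 2·s^2 - 1], [6·s·t - 1, 3·s^2]].
At the point, J = [[-18.0000, 17.0000], [-10.0000, 27.0000]] (det J = -316.0000).
Solving J·Δ = −F gives Δ = (1.4304, -0.0443).
Then the next iterate is (s, t)₁ = (-1.5696, 0.4557).
Re-evaluating at (-1.5696, 0.4557): F = (6.716954, 3.937648), so ‖F‖₂ = 7.7860.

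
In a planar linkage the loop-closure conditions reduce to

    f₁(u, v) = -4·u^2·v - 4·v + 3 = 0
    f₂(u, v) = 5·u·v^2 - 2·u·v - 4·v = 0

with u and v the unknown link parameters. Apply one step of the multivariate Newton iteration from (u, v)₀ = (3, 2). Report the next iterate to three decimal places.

(1.722, 1.609)

At (3, 2): F = (-77.000, 40.000).
Jacobian J = [[-8·u·v, -4·u^2 - 4], [5·v^2 - 2·v, 10·u·v - 2·u - 4]].
At the point, J = [[-48.000, -40.000], [16.000, 50.000]] (det J = -1760.000).
Solving J·Δ = −F gives Δ = (-1.278, -0.391).
Then the next iterate is (u, v)₁ = (1.722, 1.609).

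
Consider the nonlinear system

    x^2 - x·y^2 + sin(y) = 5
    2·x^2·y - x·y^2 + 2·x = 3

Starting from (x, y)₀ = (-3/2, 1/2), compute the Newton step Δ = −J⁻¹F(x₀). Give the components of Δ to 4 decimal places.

(-0.2026, 0.5203)

At (-3/2, 1/2): F = (-1.895574, -3.3750).
Jacobian J = [[2·x - y^2, -2·x·y + cos(y)], [4·x·y - y^2 + 2, 2·x^2 - 2·x·y]].
At the point, J = [[-3.2500, 2.377583], [-1.2500, 6.0000]] (det J = -16.528022).
Solving J·Δ = −F gives Δ = (-0.2026, 0.5203).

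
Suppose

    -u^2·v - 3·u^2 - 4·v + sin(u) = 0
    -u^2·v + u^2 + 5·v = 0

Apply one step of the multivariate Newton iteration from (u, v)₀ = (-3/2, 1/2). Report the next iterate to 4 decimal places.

(-1.1322, -0.6176)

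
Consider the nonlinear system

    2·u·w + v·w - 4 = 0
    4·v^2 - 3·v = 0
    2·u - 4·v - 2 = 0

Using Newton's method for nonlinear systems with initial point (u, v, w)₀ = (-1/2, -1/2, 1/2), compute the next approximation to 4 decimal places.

(0.7143, -0.1429, -1.7381)

At (-1/2, -1/2, 1/2): F = (-4.7500, 2.5000, -1.0000).
Jacobian J = [[2·w, w, 2·u + v], [0, 8·v - 3, 0], [2, -4, 0]].
At the point, J = [[1.0000, 0.5000, -1.5000], [0.0000, -7.0000, 0.0000], [2.0000, -4.0000, 0.0000]] (det J = -21.0000).
Solving J·Δ = −F gives Δ = (1.2143, 0.3571, -2.2381).
Then the next iterate is (u, v, w)₁ = (0.7143, -0.1429, -1.7381).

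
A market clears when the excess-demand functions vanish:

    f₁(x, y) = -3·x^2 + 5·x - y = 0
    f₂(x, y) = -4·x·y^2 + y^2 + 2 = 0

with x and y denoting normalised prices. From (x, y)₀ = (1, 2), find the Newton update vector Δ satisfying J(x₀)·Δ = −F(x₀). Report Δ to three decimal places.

(-2.500, 2.500)

At (1, 2): F = (0.000, -10.000).
Jacobian J = [[-6·x + 5, -1], [-4·y^2, -8·x·y + 2·y]].
At the point, J = [[-1.000, -1.000], [-16.000, -12.000]] (det J = -4.000).
Solving J·Δ = −F gives Δ = (-2.500, 2.500).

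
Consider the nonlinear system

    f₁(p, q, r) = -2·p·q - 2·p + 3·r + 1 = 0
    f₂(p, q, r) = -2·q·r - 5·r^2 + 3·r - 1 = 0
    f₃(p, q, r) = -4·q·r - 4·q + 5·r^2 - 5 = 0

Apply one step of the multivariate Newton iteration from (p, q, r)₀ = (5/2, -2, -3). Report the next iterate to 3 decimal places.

(5.040, -0.631, -1.411)

At (5/2, -2, -3): F = (-3.000, -67.000, 24.000).
Jacobian J = [[-2·q - 2, -2·p, 3], [0, -2·r, -2·q - 10·r + 3], [0, -4·r - 4, -4·q + 10·r]].
At the point, J = [[2.000, -5.000, 3.000], [0.000, 6.000, 37.000], [0.000, 8.000, -22.000]] (det J = -856.000).
Solving J·Δ = −F gives Δ = (2.540, 1.369, 1.589).
Then the next iterate is (p, q, r)₁ = (5.040, -0.631, -1.411).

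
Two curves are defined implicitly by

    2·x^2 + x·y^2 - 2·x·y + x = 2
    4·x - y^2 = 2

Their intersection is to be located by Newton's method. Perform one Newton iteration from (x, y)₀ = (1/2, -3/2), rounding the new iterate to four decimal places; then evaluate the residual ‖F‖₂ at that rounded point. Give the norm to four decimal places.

0.5553

At (1/2, -3/2): F = (1.6250, -2.2500).
Jacobian J = [[4·x + y^2 - 2·y + 1, 2·x·y - 2·x], [4, -2·y]].
At the point, J = [[8.2500, -2.5000], [4.0000, 3.0000]] (det J = 34.7500).
Solving J·Δ = −F gives Δ = (0.0216, 0.7212).
Then the next iterate is (x, y)₁ = (0.5216, -0.7788).
Re-evaluating at (0.5216, -0.7788): F = (0.194543, -0.520129), so ‖F‖₂ = 0.5553.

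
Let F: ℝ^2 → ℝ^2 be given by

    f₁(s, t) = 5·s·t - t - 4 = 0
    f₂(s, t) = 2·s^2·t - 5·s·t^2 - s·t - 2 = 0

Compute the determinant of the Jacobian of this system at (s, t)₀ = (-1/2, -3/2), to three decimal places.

25.125

J = [[5·t, 5·s - 1], [4·s·t - 5·t^2 - t, 2·s^2 - 10·s·t - s]].
At the point, J = [[-7.500, -3.500], [-6.750, -6.500]].
det J = 25.125.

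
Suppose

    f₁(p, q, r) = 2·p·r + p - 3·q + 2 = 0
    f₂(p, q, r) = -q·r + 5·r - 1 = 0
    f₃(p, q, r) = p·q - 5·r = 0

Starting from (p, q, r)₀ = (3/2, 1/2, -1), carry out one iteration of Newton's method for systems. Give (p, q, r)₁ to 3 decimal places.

(8.750, -0.750, 0.500)

At (3/2, 1/2, -1): F = (-1.000, -5.500, 5.750).
Jacobian J = [[2·r + 1, -3, 2·p], [0, -r, -q + 5], [q, p, -5]].
At the point, J = [[-1.000, -3.000, 3.000], [0.000, 1.000, 4.500], [0.500, 1.500, -5.000]] (det J = 3.500).
Solving J·Δ = −F gives Δ = (7.250, -1.250, 1.500).
Then the next iterate is (p, q, r)₁ = (8.750, -0.750, 0.500).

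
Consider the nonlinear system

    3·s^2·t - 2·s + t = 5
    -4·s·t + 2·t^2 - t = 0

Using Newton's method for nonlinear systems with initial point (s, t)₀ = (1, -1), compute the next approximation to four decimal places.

At (1, -1): F = (-11.0000, 7.0000).
Jacobian J = [[6·s·t - 2, 3·s^2 + 1], [-4·t, -4·s + 4·t - 1]].
At the point, J = [[-8.0000, 4.0000], [4.0000, -9.0000]] (det J = 56.0000).
Solving J·Δ = −F gives Δ = (-1.2679, 0.2143).
Then the next iterate is (s, t)₁ = (-0.2679, -0.7857).

(-0.2679, -0.7857)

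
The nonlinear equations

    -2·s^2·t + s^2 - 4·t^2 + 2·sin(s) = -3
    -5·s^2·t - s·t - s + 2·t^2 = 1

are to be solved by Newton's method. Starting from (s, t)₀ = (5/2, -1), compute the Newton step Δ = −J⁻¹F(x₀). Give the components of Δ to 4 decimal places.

At (5/2, -1): F = (18.946944, 32.2500).
Jacobian J = [[-4·s·t + 2·s + 2·cos(s), -2·s^2 - 8·t], [-10·s·t - t - 1, -5·s^2 - s + 4·t]].
At the point, J = [[13.397713, -4.5000], [25.0000, -37.7500]] (det J = -393.263657).
Solving J·Δ = −F gives Δ = (-1.4497, -0.1058).

(-1.4497, -0.1058)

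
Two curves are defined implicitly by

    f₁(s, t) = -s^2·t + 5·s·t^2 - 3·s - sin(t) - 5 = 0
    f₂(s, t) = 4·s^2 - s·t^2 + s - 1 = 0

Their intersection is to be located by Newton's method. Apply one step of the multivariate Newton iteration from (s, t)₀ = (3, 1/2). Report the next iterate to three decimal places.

At (3, 1/2): F = (-15.22943, 37.250).
Jacobian J = [[-2·s·t + 5·t^2 - 3, -s^2 + 10·s·t - cos(t)], [8·s - t^2 + 1, -2·s·t]].
At the point, J = [[-4.750, 5.12242], [24.750, -3.000]] (det J = -112.52983).
Solving J·Δ = −F gives Δ = (-1.290, 1.777).
Then the next iterate is (s, t)₁ = (1.710, 2.277).

(1.710, 2.277)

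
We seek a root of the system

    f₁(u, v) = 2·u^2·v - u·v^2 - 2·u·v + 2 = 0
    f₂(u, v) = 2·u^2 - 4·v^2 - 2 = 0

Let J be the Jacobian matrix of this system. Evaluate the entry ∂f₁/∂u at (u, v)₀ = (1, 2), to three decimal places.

0.000

∂f₁/∂u = 4·u·v - v^2 - 2·v.
At (1, 2) this is 0.000.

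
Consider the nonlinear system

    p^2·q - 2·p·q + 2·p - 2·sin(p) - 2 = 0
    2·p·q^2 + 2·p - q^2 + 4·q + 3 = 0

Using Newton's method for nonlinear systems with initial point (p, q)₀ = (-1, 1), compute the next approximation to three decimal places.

(-2.262, -0.523)

At (-1, 1): F = (0.68294, 2.000).
Jacobian J = [[2·p·q - 2·q - 2·cos(p) + 2, p^2 - 2·p], [2·q^2 + 2, 4·p·q - 2·q + 4]].
At the point, J = [[-3.08060, 3.000], [4.000, -2.000]] (det J = -5.83879).
Solving J·Δ = −F gives Δ = (-1.262, -1.523).
Then the next iterate is (p, q)₁ = (-2.262, -0.523).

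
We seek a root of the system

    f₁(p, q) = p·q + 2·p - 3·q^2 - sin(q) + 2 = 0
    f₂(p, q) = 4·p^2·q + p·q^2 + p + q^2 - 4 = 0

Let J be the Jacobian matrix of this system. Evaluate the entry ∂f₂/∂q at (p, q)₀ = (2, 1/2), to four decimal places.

19.0000

∂f₂/∂q = 4·p^2 + 2·p·q + 2·q.
At (2, 1/2) this is 19.0000.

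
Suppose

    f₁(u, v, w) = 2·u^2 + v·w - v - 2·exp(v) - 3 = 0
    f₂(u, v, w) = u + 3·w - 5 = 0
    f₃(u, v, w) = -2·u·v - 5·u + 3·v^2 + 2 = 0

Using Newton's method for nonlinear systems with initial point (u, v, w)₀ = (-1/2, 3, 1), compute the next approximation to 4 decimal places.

(0.7481, 1.9068, 1.4173)

At (-1/2, 3, 1): F = (-42.671074, -2.5000, 34.5000).
Jacobian J = [[4·u, w - 2·exp(v) - 1, v], [1, 0, 3], [-2·v - 5, -2·u + 6·v, 0]].
At the point, J = [[-2.0000, -40.171074, 3.0000], [1.0000, 0.0000, 3.0000], [-11.0000, 19.0000, 0.0000]] (det J = 1496.645437).
Solving J·Δ = −F gives Δ = (1.2481, -1.0932, 0.4173).
Then the next iterate is (u, v, w)₁ = (0.7481, 1.9068, 1.4173).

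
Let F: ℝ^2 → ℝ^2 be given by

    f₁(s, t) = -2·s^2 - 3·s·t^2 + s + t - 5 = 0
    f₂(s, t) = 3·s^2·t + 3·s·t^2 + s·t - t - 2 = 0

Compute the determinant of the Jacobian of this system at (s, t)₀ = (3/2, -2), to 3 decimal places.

J = [[-4·s - 3·t^2 + 1, -6·s·t + 1], [6·s·t + 3·t^2 + t, 3·s^2 + 6·s·t + s - 1]].
At the point, J = [[-17.000, 19.000], [-8.000, -10.750]].
det J = 334.750.

334.750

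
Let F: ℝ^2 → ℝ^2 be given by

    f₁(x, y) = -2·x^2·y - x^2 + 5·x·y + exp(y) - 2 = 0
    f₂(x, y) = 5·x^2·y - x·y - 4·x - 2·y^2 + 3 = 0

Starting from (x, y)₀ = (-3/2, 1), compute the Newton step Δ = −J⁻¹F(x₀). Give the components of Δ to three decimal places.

(1.028, 0.093)

At (-3/2, 1): F = (-13.53172, 19.750).
Jacobian J = [[-4·x·y - 2·x + 5·y, -2·x^2 + 5·x + exp(y)], [10·x·y - y - 4, 5·x^2 - x - 4·y]].
At the point, J = [[14.000, -9.28172], [-20.000, 8.750]] (det J = -63.13436).
Solving J·Δ = −F gives Δ = (1.028, 0.093).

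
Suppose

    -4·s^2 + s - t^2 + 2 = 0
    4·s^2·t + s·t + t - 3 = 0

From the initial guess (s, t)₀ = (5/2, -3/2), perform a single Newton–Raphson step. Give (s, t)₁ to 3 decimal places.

(1.357, -1.159)

At (5/2, -3/2): F = (-22.750, -45.750).
Jacobian J = [[-8·s + 1, -2·t], [8·s·t + t, 4·s^2 + s + 1]].
At the point, J = [[-19.000, 3.000], [-31.500, 28.500]] (det J = -447.000).
Solving J·Δ = −F gives Δ = (-1.143, 0.341).
Then the next iterate is (s, t)₁ = (1.357, -1.159).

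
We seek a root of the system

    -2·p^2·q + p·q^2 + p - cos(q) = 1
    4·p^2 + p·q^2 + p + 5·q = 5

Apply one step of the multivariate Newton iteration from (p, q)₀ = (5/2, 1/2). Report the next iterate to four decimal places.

(1.3148, 0.4414)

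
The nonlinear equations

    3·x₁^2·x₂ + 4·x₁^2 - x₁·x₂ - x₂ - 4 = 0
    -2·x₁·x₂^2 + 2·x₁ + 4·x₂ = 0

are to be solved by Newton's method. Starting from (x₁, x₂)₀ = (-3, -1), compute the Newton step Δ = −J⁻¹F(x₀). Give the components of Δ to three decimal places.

(-2.300, -0.500)

At (-3, -1): F = (3.000, -4.000).
Jacobian J = [[6·x₁·x₂ + 8·x₁ - x₂, 3·x₁^2 - x₁ - 1], [-2·x₂^2 + 2, -4·x₁·x₂ + 4]].
At the point, J = [[-5.000, 29.000], [0.000, -8.000]] (det J = 40.000).
Solving J·Δ = −F gives Δ = (-2.300, -0.500).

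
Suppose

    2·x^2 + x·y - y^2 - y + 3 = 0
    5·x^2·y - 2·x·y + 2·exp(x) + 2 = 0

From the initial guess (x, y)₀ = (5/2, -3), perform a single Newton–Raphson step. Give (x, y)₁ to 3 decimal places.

(1.641, -2.465)

At (5/2, -3): F = (2.000, -52.38501).
Jacobian J = [[4·x + y, x - 2·y - 1], [10·x·y - 2·y + 2·exp(x), 5·x^2 - 2·x]].
At the point, J = [[7.000, 7.500], [-44.63501, 26.250]] (det J = 518.51259).
Solving J·Δ = −F gives Δ = (-0.859, 0.535).
Then the next iterate is (x, y)₁ = (1.641, -2.465).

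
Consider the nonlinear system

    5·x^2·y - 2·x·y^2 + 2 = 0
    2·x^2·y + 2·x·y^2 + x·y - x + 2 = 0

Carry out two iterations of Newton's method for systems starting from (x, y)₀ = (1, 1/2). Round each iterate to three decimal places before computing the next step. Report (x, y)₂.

At (1, 1/2): F = (4.000, 3.000).
Jacobian J = [[10·x·y - 2·y^2, 5·x^2 - 4·x·y], [4·x·y + 2·y^2 + y - 1, 2·x^2 + 4·x·y + x]].
At the point, J = [[4.500, 3.000], [2.000, 5.000]] (det J = 16.500).
Solving J·Δ = −F gives Δ = (-0.667, -0.333).
Then the next iterate is (x, y)₁ = (0.333, 0.167).
Round to (0.333, 0.167) and repeat: F = (2.07402, 1.77822), J = [[0.50033, 0.33200], [-0.55478, 0.77722]].
Δ = (-1.783, -3.560), so (x, y)₂ = (-1.450, -3.393).

(-1.450, -3.393)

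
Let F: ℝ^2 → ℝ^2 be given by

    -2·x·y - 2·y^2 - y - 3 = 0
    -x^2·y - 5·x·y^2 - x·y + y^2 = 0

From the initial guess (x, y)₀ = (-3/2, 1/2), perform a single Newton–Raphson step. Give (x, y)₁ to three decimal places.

(-4.000, 0.194)

At (-3/2, 1/2): F = (-2.500, 1.750).
Jacobian J = [[-2·y, -2·x - 4·y - 1], [-2·x·y - 5·y^2 - y, -x^2 - 10·x·y - x + 2·y]].
At the point, J = [[-1.000, 0.000], [-0.250, 7.750]] (det J = -7.750).
Solving J·Δ = −F gives Δ = (-2.500, -0.306).
Then the next iterate is (x, y)₁ = (-4.000, 0.194).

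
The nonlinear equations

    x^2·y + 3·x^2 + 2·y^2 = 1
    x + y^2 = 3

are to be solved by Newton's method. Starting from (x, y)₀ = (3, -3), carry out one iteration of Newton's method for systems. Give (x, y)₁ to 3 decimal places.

At (3, -3): F = (17.000, 9.000).
Jacobian J = [[2·x·y + 6·x, x^2 + 4·y], [1, 2·y]].
At the point, J = [[0.000, -3.000], [1.000, -6.000]] (det J = 3.000).
Solving J·Δ = −F gives Δ = (25.000, 5.667).
Then the next iterate is (x, y)₁ = (28.000, 2.667).

(28.000, 2.667)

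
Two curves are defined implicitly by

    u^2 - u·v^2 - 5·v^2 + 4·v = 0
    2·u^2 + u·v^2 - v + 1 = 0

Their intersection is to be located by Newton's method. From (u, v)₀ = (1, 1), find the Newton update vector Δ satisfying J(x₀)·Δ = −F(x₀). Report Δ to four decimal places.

At (1, 1): F = (-1.0000, 3.0000).
Jacobian J = [[2·u - v^2, -2·u·v - 10·v + 4], [4·u + v^2, 2·u·v - 1]].
At the point, J = [[1.0000, -8.0000], [5.0000, 1.0000]] (det J = 41.0000).
Solving J·Δ = −F gives Δ = (-0.5610, -0.1951).

(-0.5610, -0.1951)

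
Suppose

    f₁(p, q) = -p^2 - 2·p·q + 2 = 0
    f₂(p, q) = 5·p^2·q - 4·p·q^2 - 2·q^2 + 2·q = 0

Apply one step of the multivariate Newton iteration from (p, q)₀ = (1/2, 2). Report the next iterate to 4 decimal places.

(0.6093, 1.2035)

At (1/2, 2): F = (-0.2500, -9.5000).
Jacobian J = [[-2·p - 2·q, -2·p], [10·p·q - 4·q^2, 5·p^2 - 8·p·q - 4·q + 2]].
At the point, J = [[-5.0000, -1.0000], [-6.0000, -12.7500]] (det J = 57.7500).
Solving J·Δ = −F gives Δ = (0.1093, -0.7965).
Then the next iterate is (p, q)₁ = (0.6093, 1.2035).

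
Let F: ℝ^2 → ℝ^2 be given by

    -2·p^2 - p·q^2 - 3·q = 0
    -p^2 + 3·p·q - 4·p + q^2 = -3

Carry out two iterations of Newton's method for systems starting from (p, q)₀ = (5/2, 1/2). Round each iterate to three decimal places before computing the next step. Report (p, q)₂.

(0.587, 0.041)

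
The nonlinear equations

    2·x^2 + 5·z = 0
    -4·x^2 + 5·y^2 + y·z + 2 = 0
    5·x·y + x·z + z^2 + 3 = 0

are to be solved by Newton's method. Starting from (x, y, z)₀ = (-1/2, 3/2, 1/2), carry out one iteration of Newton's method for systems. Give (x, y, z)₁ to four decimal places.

At (-1/2, 3/2, 1/2): F = (3.0000, 13.0000, -0.7500).
Jacobian J = [[4·x, 0, 5], [-8·x, 10·y + z, y], [5·y + z, 5·x, x + 2·z]].
At the point, J = [[-2.0000, 0.0000, 5.0000], [4.0000, 15.5000, 1.5000], [8.0000, -2.5000, 0.5000]] (det J = -693.0000).
Solving J·Δ = −F gives Δ = (-0.1008, -0.7507, -0.6403).
Then the next iterate is (x, y, z)₁ = (-0.6008, 0.7493, -0.1403).

(-0.6008, 0.7493, -0.1403)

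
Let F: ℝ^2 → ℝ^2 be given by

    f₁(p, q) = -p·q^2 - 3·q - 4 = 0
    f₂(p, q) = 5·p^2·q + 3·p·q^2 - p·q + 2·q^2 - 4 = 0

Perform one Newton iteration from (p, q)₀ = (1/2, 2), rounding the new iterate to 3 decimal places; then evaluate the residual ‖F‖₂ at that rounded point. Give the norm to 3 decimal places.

66.105

At (1/2, 2): F = (-12.000, 11.500).
Jacobian J = [[-q^2, -2·p·q - 3], [10·p·q + 3·q^2 - q, 5·p^2 + 6·p·q - p + 4·q]].
At the point, J = [[-4.000, -5.000], [20.000, 14.750]] (det J = 41.000).
Solving J·Δ = −F gives Δ = (2.915, -4.732).
Then the next iterate is (p, q)₁ = (3.415, -2.732).
Re-evaluating at (3.415, -2.732): F = (-21.29296, -62.58169), so ‖F‖₂ = 66.105.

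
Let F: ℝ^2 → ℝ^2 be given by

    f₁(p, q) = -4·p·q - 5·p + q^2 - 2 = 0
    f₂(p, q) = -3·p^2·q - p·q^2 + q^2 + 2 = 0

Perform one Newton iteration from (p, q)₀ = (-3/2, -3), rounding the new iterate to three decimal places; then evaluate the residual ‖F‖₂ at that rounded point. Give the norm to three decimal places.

13.609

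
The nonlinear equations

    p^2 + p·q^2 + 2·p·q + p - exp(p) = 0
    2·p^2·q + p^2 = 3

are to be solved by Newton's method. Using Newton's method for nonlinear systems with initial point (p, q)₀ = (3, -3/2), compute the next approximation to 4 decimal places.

At (3, -3/2): F = (-10.335537, -21.0000).
Jacobian J = [[2·p + q^2 + 2·q - exp(p) + 1, 2·p·q + 2·p], [4·p·q + 2·p, 2·p^2]].
At the point, J = [[-13.835537, -3.0000], [-12.0000, 18.0000]] (det J = -285.039665).
Solving J·Δ = −F gives Δ = (-0.8737, 0.5842).
Then the next iterate is (p, q)₁ = (2.1263, -0.9158).

(2.1263, -0.9158)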